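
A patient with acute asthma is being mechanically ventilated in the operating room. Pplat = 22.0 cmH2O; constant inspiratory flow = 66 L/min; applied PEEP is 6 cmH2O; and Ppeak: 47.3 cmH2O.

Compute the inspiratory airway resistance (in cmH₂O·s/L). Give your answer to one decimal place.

Flow: 66 L/min ÷ 60 = 1.1 L/s.
Raw = (PIP − Pplat) / flow = (47.3 − 22.0) / 1.1 = 25.3 / 1.1 = 23.0 cmH2O·s/L.

23.0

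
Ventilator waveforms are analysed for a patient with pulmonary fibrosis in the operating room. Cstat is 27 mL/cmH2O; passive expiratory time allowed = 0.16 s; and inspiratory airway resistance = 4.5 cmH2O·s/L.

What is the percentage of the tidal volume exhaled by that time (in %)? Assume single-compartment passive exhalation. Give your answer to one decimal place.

73.2

τ = R × C = 4.5 × 27 mL/cmH2O = 4.5 × 0.027 L/cmH2O = 0.1215 s.
Passive exhalation: V(t)/V₀ = e^(−t/τ) = e^(−0.16/0.1215) = 0.268.
Fraction exhaled = 1 − 0.268 = 0.732 → 73.2%.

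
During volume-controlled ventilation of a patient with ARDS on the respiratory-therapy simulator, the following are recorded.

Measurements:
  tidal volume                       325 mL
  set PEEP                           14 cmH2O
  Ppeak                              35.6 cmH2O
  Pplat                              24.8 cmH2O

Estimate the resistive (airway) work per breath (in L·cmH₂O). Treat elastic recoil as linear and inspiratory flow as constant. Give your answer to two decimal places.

With constant inspiratory flow the resistive pressure is constant at PIP − Pplat = 35.6 − 24.8 = 10.8 cmH2O, so resistive work = 10.8 × 0.325 = 3.51 L·cmH2O.

3.51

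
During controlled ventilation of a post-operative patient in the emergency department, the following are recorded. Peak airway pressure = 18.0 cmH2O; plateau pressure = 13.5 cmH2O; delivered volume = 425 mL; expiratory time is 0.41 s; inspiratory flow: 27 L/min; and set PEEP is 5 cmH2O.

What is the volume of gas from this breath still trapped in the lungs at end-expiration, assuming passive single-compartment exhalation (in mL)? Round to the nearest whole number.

Flow: 27 L/min ÷ 60 = 0.45 L/s.
R = (PIP − Pplat)/V̇ = (18.0 − 13.5) / 0.45 = 4.5/0.45 = 10.0 cmH2O·s/L.
C = Vt/(Pplat − PEEP) = 425.0 / (13.5 − 5) = 425.0/8.5 = 50.0 mL/cmH2O.
τ = R × C = 10.0 × 0.05 L/cmH2O = 0.5 s.
Fraction remaining = e^(−Te/τ) = e^(−0.41/0.5) = 0.4404.
Trapped volume = 425.0 × 0.4404 = 187.17 mL.

187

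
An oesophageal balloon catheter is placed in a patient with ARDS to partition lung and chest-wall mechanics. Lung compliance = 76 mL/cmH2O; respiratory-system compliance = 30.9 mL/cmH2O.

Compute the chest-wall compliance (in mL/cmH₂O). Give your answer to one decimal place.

52.1

1/Ccw = 1/Crs − 1/CL.
1/Ccw = 1/30.9 − 1/76 = 0.0192.
Ccw = 52.083 mL/cmH2O.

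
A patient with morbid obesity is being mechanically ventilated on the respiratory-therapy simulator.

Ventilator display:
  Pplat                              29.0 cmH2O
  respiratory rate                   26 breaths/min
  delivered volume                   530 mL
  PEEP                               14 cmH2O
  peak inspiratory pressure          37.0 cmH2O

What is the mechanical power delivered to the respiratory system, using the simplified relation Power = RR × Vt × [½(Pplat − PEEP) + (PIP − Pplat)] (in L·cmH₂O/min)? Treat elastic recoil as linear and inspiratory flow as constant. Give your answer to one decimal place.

213.6

Per-breath work = Vt × [½(Pplat−PEEP) + (PIP−Pplat)] = 0.530 × [0.5×15.0 + 8.0] = 0.530 × 15.5 = 8.215 L·cmH2O.
Power = 26 × 8.215 = 213.59 L·cmH2O/min.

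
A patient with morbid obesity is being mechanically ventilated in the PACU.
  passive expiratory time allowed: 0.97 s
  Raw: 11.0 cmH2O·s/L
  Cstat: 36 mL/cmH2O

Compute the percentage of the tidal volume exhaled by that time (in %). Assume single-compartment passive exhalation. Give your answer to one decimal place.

τ = R × C = 11.0 × 36 mL/cmH2O = 11.0 × 0.036 L/cmH2O = 0.396 s.
Passive exhalation: V(t)/V₀ = e^(−t/τ) = e^(−0.97/0.396) = 0.08634.
Fraction exhaled = 1 − 0.08634 = 0.9137 → 91.37%.

91.4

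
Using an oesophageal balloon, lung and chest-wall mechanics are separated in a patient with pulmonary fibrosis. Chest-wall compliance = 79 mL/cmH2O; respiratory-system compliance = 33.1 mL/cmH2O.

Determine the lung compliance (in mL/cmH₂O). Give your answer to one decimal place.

57.0

1/CL = 1/Crs − 1/Ccw.
1/CL = 1/33.1 − 1/79 = 0.01755.
CL = 56.98 mL/cmH2O.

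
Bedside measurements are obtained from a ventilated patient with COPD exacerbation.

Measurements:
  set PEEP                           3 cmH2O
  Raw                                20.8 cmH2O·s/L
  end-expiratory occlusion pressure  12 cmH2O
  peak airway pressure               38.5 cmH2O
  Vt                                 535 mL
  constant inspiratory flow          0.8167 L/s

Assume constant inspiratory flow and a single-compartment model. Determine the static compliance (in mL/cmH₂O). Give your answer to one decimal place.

56.2

Total PEEP = 12 cmH2O (set 3 + intrinsic 9); this is the baseline alveolar pressure.
Equation of motion (constant flow): PIP = Vt/C + R·V̇ + PEEP.
Vt/C = PIP − R·V̇ − PEEP = 38.5 − 20.8×0.8167 − 12 = 38.5 − 16.987 − 12 = 9.513 cmH2O.
C = Vt / 9.513 = 535 / 9.513 = 56.239 mL/cmH2O.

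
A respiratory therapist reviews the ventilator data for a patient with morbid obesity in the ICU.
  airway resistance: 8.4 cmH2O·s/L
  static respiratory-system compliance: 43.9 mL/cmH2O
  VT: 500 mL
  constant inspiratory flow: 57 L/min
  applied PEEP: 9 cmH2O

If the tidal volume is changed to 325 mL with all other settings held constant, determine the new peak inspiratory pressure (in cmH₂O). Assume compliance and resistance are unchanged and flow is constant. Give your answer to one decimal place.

Flow: 57 L/min ÷ 60 = 0.95 L/s.
PIP = Vt/C + R·V̇ + PEEP (constant-flow equation of motion).
Only the elastic term changes: ΔPIP = ΔVt / C = (325 − 500) / 43.9 = -3.986 cmH2O.
Original PIP = 500/43.9 + 8.4×0.95 + 9 = 28.37 cmH2O; new PIP = 28.37 + (-3.986) = 24.384 cmH2O.

24.4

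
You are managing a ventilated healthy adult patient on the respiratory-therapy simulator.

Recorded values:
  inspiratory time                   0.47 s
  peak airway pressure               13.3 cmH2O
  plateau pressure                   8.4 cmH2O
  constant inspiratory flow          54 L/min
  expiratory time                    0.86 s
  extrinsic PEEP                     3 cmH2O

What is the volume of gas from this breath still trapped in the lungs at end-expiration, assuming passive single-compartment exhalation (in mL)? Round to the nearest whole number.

Flow: 54 L/min ÷ 60 = 0.9 L/s.
Vt = flow × Ti = 0.9 L/s × 0.47 s × 1000 mL/L = 423.0 mL.
R = (PIP − Pplat)/V̇ = (13.3 − 8.4) / 0.9 = 4.9/0.9 = 5.444 cmH2O·s/L.
C = Vt/(Pplat − PEEP) = 423.0 / (8.4 − 3) = 423.0/5.4 = 78.333 mL/cmH2O.
τ = R × C = 5.444 × 0.07833 L/cmH2O = 0.4264 s.
Fraction remaining = e^(−Te/τ) = e^(−0.86/0.4264) = 0.1331.
Trapped volume = 423.0 × 0.1331 = 56.301 mL.

56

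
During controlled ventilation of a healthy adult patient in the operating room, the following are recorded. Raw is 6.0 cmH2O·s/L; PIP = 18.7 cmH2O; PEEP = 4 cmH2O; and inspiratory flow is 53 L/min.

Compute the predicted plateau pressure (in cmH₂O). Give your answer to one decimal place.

13.4

Flow: 53 L/min ÷ 60 = 0.8833 L/s.
Pplat = PIP − Raw × flow = 18.7 − 6.0 × 0.8833 = 18.7 − 5.3 = 13.4 cmH2O.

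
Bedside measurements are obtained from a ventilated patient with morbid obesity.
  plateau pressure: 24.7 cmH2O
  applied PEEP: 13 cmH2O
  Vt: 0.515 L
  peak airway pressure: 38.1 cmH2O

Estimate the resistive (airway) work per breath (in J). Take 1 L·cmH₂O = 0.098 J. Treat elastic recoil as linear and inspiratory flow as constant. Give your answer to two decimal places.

With constant inspiratory flow the resistive pressure is constant at PIP − Pplat = 38.1 − 24.7 = 13.4 cmH2O, so resistive work = 13.4 × 0.515 = 6.901 L·cmH2O.
× 0.098 J/(L·cmH2O) → 0.6763 J.

0.68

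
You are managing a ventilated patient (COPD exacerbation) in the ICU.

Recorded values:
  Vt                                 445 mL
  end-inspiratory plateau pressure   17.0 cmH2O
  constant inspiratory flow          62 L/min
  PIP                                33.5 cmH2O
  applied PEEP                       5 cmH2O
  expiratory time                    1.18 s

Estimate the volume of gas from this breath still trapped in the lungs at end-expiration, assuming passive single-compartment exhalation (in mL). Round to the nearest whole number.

Flow: 62 L/min ÷ 60 = 1.0333 L/s.
R = (PIP − Pplat)/V̇ = (33.5 − 17.0) / 1.0333 = 16.5/1.0333 = 15.968 cmH2O·s/L.
C = Vt/(Pplat − PEEP) = 445.0 / (17.0 − 5) = 445.0/12.0 = 37.083 mL/cmH2O.
τ = R × C = 15.968 × 0.03708 L/cmH2O = 0.5921 s.
Fraction remaining = e^(−Te/τ) = e^(−1.18/0.5921) = 0.1363.
Trapped volume = 445.0 × 0.1363 = 60.654 mL.

61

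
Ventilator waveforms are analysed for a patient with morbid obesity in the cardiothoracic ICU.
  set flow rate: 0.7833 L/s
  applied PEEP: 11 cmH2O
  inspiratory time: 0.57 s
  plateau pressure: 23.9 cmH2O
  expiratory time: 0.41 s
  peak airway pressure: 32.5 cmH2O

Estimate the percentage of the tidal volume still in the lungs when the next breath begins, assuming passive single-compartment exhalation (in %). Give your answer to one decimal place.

Vt = flow × Ti = 0.7833 L/s × 0.57 s × 1000 mL/L = 446.48 mL.
R = (PIP − Pplat)/V̇ = (32.5 − 23.9) / 0.7833 = 8.6/0.7833 = 10.979 cmH2O·s/L.
C = Vt/(Pplat − PEEP) = 446.48 / (23.9 − 11) = 446.48/12.9 = 34.611 mL/cmH2O.
τ = R × C = 10.979 × 0.03461 L/cmH2O = 0.38 s.
Fraction remaining at end-expiration = e^(−Te/τ) = e^(−0.41/0.38) = 0.34 → 34.0%.

34.0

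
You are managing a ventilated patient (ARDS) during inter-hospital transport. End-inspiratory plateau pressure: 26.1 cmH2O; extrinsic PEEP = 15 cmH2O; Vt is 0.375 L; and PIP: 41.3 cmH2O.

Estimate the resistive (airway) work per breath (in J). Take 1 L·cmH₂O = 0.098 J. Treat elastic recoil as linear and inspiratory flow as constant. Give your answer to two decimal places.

With constant inspiratory flow the resistive pressure is constant at PIP − Pplat = 41.3 − 26.1 = 15.2 cmH2O, so resistive work = 15.2 × 0.375 = 5.7 L·cmH2O.
× 0.098 J/(L·cmH2O) → 0.5586 J.

0.56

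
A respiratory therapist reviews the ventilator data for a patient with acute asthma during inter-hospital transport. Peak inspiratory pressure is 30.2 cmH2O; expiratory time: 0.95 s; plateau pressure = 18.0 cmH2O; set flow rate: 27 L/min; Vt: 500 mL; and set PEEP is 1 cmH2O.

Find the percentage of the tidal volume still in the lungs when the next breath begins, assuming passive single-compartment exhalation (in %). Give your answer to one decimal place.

30.4

Flow: 27 L/min ÷ 60 = 0.45 L/s.
R = (PIP − Pplat)/V̇ = (30.2 − 18.0) / 0.45 = 12.2/0.45 = 27.111 cmH2O·s/L.
C = Vt/(Pplat − PEEP) = 500.0 / (18.0 − 1) = 500.0/17.0 = 29.412 mL/cmH2O.
τ = R × C = 27.111 × 0.02941 L/cmH2O = 0.7973 s.
Fraction remaining at end-expiration = e^(−Te/τ) = e^(−0.95/0.7973) = 0.3038 → 30.38%.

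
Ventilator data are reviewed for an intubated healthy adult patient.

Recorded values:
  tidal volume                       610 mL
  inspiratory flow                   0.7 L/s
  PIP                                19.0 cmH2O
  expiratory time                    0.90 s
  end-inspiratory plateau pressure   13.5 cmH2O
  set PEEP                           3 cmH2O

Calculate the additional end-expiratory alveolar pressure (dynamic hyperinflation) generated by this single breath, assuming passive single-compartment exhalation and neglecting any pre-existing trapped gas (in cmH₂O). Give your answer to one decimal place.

1.5

R = (PIP − Pplat)/V̇ = (19.0 − 13.5) / 0.7 = 5.5/0.7 = 7.857 cmH2O·s/L.
C = Vt/(Pplat − PEEP) = 610.0 / (13.5 − 3) = 610.0/10.5 = 58.095 mL/cmH2O.
τ = R × C = 7.857 × 0.0581 L/cmH2O = 0.4565 s.
Fraction remaining = e^(−Te/τ) = e^(−0.90/0.4565) = 0.1392; trapped volume = 610.0 × 0.1392 = 84.912 mL.
Additional alveolar pressure from trapping ≈ V_trapped / C = 84.912 / 58.095 = 1.462 cmH2O.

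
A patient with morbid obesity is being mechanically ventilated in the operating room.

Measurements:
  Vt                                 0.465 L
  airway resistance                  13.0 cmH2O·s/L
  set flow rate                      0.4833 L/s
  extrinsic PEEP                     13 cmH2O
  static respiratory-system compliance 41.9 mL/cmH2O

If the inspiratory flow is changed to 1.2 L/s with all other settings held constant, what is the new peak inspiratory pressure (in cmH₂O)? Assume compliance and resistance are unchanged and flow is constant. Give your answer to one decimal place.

39.7

PIP = Vt/C + R·V̇ + PEEP (constant-flow equation of motion).
Only the resistive term changes: ΔPIP = R × ΔV̇ = 13.0 × (1.2 − 0.4833) = 13.0 × 0.7167 = 9.317 cmH2O.
Original PIP = 465/41.9 + 13.0×0.4833 + 13 = 30.381 cmH2O; new PIP = 30.381 + (9.317) = 39.698 cmH2O.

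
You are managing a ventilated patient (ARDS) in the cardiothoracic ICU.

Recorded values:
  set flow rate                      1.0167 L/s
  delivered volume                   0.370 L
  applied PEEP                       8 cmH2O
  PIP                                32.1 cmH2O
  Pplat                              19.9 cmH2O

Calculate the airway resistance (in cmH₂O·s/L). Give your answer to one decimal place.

12.0

Raw = (PIP − Pplat) / flow = (32.1 − 19.9) / 1.0167 = 12.2 / 1.0167 = 12.0 cmH2O·s/L.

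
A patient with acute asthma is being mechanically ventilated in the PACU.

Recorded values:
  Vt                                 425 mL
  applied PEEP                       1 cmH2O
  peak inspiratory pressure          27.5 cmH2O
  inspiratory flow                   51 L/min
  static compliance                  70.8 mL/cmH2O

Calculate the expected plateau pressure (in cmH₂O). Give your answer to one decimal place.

7.0

Pplat = PEEP + Vt / Cstat = 1 + 425 / 70.8 = 1 + 6.003 = 7.003 cmH2O.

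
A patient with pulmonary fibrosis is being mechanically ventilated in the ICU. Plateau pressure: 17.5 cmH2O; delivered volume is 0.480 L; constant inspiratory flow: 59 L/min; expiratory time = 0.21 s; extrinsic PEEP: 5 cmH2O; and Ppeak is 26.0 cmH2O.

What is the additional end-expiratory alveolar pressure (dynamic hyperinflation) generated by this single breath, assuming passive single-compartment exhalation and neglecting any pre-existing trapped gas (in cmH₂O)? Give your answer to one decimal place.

Flow: 59 L/min ÷ 60 = 0.9833 L/s.
R = (PIP − Pplat)/V̇ = (26.0 − 17.5) / 0.9833 = 8.5/0.9833 = 8.644 cmH2O·s/L.
C = Vt/(Pplat − PEEP) = 480.0 / (17.5 − 5) = 480.0/12.5 = 38.4 mL/cmH2O.
τ = R × C = 8.644 × 0.0384 L/cmH2O = 0.3319 s.
Fraction remaining = e^(−Te/τ) = e^(−0.21/0.3319) = 0.5311; trapped volume = 480.0 × 0.5311 = 254.93 mL.
Additional alveolar pressure from trapping ≈ V_trapped / C = 254.93 / 38.4 = 6.639 cmH2O.

6.6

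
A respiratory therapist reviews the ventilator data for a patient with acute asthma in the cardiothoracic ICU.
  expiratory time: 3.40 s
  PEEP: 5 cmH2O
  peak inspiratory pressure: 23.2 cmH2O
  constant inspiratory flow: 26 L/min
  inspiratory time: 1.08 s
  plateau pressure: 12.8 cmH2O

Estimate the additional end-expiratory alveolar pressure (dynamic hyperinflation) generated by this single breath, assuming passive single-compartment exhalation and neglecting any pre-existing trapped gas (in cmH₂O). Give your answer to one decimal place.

0.7

Flow: 26 L/min ÷ 60 = 0.4333 L/s.
Vt = flow × Ti = 0.4333 L/s × 1.08 s × 1000 mL/L = 467.96 mL.
R = (PIP − Pplat)/V̇ = (23.2 − 12.8) / 0.4333 = 10.4/0.4333 = 24.002 cmH2O·s/L.
C = Vt/(Pplat − PEEP) = 467.96 / (12.8 − 5) = 467.96/7.8 = 59.995 mL/cmH2O.
τ = R × C = 24.002 × 0.06 L/cmH2O = 1.44 s.
Fraction remaining = e^(−Te/τ) = e^(−3.40/1.44) = 0.09432; trapped volume = 467.96 × 0.09432 = 44.138 mL.
Additional alveolar pressure from trapping ≈ V_trapped / C = 44.138 / 59.995 = 0.7357 cmH2O.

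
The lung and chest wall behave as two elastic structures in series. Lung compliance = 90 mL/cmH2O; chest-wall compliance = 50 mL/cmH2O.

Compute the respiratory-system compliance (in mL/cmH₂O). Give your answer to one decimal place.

Lung and chest wall are elastances in series: 1/Crs = 1/CL + 1/Ccw.
1/Crs = 1/90 + 1/50 = 0.03111.
Crs = 32.144 mL/cmH2O.

32.1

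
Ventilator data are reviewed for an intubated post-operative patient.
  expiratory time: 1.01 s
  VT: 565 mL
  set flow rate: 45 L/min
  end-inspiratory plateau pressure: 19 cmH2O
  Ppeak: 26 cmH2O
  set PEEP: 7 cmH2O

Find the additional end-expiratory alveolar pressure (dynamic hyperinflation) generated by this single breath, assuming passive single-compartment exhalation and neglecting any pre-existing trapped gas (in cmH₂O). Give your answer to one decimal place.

1.2

Flow: 45 L/min ÷ 60 = 0.75 L/s.
R = (PIP − Pplat)/V̇ = (26 − 19) / 0.75 = 7.0/0.75 = 9.333 cmH2O·s/L.
C = Vt/(Pplat − PEEP) = 565.0 / (19 − 7) = 565.0/12.0 = 47.083 mL/cmH2O.
τ = R × C = 9.333 × 0.04708 L/cmH2O = 0.4394 s.
Fraction remaining = e^(−Te/τ) = e^(−1.01/0.4394) = 0.1004; trapped volume = 565.0 × 0.1004 = 56.726 mL.
Additional alveolar pressure from trapping ≈ V_trapped / C = 56.726 / 47.083 = 1.205 cmH2O.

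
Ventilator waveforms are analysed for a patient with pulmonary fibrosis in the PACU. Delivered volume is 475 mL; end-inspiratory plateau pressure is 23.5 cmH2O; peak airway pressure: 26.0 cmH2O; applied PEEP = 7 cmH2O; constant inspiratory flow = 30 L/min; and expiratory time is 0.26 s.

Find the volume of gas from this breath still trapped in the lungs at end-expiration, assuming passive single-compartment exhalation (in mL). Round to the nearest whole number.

78

Flow: 30 L/min ÷ 60 = 0.5 L/s.
R = (PIP − Pplat)/V̇ = (26.0 − 23.5) / 0.5 = 2.5/0.5 = 5.0 cmH2O·s/L.
C = Vt/(Pplat − PEEP) = 475.0 / (23.5 − 7) = 475.0/16.5 = 28.788 mL/cmH2O.
τ = R × C = 5.0 × 0.02879 L/cmH2O = 0.144 s.
Fraction remaining = e^(−Te/τ) = e^(−0.26/0.144) = 0.1644.
Trapped volume = 475.0 × 0.1644 = 78.09 mL.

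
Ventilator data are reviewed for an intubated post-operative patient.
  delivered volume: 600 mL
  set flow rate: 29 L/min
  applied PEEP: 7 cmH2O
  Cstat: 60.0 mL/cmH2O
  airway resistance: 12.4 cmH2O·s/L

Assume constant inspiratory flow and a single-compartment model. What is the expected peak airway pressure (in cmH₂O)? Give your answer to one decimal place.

Flow: 29 L/min ÷ 60 = 0.4833 L/s.
Equation of motion (constant flow): PIP = Vt/C + R·V̇ + PEEP.
PIP = 600/60.0 + 12.4×0.4833 + 7 = 10.0 + 5.993 + 7 = 22.993 cmH2O.

23.0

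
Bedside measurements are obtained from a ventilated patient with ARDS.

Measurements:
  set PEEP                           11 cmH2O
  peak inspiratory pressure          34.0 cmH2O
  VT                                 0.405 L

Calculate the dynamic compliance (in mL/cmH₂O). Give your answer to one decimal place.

17.6

Dynamic compliance = Vt / (PIP − PEEP) = 405 / (34.0 − 11) = 405 / 23.0 = 17.609 mL/cmH2O.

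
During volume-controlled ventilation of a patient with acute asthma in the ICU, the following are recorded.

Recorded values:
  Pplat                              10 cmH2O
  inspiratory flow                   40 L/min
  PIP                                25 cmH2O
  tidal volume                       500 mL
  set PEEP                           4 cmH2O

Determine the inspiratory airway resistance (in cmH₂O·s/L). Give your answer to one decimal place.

Flow: 40 L/min ÷ 60 = 0.6667 L/s.
Raw = (PIP − Pplat) / flow = (25 − 10) / 0.6667 = 15.0 / 0.6667 = 22.499 cmH2O·s/L.

22.5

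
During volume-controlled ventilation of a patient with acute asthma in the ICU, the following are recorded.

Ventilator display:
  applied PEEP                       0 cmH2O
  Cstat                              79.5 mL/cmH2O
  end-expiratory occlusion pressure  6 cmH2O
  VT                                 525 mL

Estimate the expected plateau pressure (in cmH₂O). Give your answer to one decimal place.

End-expiratory occlusion gives total PEEP = 6 cmH2O (intrinsic PEEP = 6 − 0 = 6). Use total PEEP for the elastic gradient.
Pplat = PEEPtotal + Vt / Cstat = 6 + 525 / 79.5 = 6 + 6.604 = 12.604 cmH2O.

12.6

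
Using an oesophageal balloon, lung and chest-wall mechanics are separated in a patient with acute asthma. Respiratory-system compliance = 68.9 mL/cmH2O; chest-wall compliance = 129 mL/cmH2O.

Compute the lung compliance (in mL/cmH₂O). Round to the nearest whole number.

148

1/CL = 1/Crs − 1/Ccw.
1/CL = 1/68.9 − 1/129 = 0.006762.
CL = 147.89 mL/cmH2O.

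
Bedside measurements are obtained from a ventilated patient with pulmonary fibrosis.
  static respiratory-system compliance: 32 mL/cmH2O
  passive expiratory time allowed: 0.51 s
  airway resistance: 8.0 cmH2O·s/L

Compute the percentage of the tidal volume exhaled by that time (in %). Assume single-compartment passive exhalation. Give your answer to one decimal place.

86.4

τ = R × C = 8.0 × 32 mL/cmH2O = 8.0 × 0.032 L/cmH2O = 0.256 s.
Passive exhalation: V(t)/V₀ = e^(−t/τ) = e^(−0.51/0.256) = 0.1364.
Fraction exhaled = 1 − 0.1364 = 0.8636 → 86.36%.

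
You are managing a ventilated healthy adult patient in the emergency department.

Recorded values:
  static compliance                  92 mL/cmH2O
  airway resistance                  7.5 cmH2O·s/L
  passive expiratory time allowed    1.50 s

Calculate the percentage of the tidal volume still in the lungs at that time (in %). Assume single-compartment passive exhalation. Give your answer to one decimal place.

11.4

τ = R × C = 7.5 × 92 mL/cmH2O = 7.5 × 0.092 L/cmH2O = 0.69 s.
Passive exhalation: V(t)/V₀ = e^(−t/τ) = e^(−1.50/0.69) = 0.1137.
Fraction remaining = 0.1137 → 11.37%.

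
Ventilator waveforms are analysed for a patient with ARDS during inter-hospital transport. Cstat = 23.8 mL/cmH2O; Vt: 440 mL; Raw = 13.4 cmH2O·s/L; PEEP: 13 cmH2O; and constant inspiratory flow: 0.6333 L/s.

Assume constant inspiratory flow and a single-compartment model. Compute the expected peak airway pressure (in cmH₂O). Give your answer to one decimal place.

40.0

Equation of motion (constant flow): PIP = Vt/C + R·V̇ + PEEP.
PIP = 440/23.8 + 13.4×0.6333 + 13 = 18.487 + 8.486 + 13 = 39.973 cmH2O.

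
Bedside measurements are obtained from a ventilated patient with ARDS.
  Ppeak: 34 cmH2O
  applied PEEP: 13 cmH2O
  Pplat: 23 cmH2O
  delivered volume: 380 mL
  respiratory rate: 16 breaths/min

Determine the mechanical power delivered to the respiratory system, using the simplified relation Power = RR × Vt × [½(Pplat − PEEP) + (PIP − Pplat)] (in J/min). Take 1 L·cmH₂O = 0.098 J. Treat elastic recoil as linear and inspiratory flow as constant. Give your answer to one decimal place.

Per-breath work = Vt × [½(Pplat−PEEP) + (PIP−Pplat)] = 0.380 × [0.5×10.0 + 11.0] = 0.380 × 16.0 = 6.08 L·cmH2O.
Power = 16 × 6.08 = 97.28 L·cmH2O/min.
× 0.098 J/(L·cmH2O) → 9.533 J/min.

9.5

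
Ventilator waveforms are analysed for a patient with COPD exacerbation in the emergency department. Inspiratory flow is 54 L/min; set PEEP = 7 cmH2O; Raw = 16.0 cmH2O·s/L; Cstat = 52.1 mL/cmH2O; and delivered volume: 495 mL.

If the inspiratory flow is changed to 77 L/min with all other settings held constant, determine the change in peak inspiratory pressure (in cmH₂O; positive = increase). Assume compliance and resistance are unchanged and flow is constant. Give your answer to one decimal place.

6.1

Flow: 54 L/min ÷ 60 = 0.9 L/s.
New flow: 77 L/min ÷ 60 = 1.2833 L/s.
PIP = Vt/C + R·V̇ + PEEP (constant-flow equation of motion).
Only the resistive term changes: ΔPIP = R × ΔV̇ = 16.0 × (1.2833 − 0.9) = 16.0 × 0.3833 = 6.133 cmH2O.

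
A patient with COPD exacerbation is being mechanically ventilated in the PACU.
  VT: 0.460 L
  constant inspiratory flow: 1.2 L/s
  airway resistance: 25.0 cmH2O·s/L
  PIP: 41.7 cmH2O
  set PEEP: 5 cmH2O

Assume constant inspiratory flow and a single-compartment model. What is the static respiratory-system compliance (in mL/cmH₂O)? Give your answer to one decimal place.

Equation of motion (constant flow): PIP = Vt/C + R·V̇ + PEEP.
Vt/C = PIP − R·V̇ − PEEP = 41.7 − 25.0×1.2 − 5 = 41.7 − 30.0 − 5 = 6.7 cmH2O.
C = Vt / 6.7 = 460 / 6.7 = 68.657 mL/cmH2O.

68.7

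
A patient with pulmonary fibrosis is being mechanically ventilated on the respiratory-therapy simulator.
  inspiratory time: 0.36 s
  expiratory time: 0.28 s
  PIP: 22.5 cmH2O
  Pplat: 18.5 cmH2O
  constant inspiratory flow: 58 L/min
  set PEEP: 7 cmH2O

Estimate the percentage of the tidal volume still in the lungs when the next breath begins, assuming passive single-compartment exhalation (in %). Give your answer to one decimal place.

10.7

Flow: 58 L/min ÷ 60 = 0.9667 L/s.
Vt = flow × Ti = 0.9667 L/s × 0.36 s × 1000 mL/L = 348.01 mL.
R = (PIP − Pplat)/V̇ = (22.5 − 18.5) / 0.9667 = 4.0/0.9667 = 4.138 cmH2O·s/L.
C = Vt/(Pplat − PEEP) = 348.01 / (18.5 − 7) = 348.01/11.5 = 30.262 mL/cmH2O.
τ = R × C = 4.138 × 0.03026 L/cmH2O = 0.1252 s.
Fraction remaining at end-expiration = e^(−Te/τ) = e^(−0.28/0.1252) = 0.1068 → 10.68%.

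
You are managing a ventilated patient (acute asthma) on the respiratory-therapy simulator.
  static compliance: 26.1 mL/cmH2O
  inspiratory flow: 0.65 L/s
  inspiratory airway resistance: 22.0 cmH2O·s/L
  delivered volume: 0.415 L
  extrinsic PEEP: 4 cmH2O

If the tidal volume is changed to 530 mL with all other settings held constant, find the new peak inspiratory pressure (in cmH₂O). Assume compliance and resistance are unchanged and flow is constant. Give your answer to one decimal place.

38.6

PIP = Vt/C + R·V̇ + PEEP (constant-flow equation of motion).
Only the elastic term changes: ΔPIP = ΔVt / C = (530 − 415) / 26.1 = 4.406 cmH2O.
Original PIP = 415/26.1 + 22.0×0.65 + 4 = 34.2 cmH2O; new PIP = 34.2 + (4.406) = 38.606 cmH2O.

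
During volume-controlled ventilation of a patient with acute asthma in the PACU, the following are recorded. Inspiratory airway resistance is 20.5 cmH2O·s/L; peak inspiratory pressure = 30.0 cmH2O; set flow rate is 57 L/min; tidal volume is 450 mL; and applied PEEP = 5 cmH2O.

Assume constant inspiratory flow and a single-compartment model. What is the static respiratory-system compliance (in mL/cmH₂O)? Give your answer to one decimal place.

Flow: 57 L/min ÷ 60 = 0.95 L/s.
Equation of motion (constant flow): PIP = Vt/C + R·V̇ + PEEP.
Vt/C = PIP − R·V̇ − PEEP = 30.0 − 20.5×0.95 − 5 = 30.0 − 19.475 − 5 = 5.525 cmH2O.
C = Vt / 5.525 = 450 / 5.525 = 81.448 mL/cmH2O.

81.4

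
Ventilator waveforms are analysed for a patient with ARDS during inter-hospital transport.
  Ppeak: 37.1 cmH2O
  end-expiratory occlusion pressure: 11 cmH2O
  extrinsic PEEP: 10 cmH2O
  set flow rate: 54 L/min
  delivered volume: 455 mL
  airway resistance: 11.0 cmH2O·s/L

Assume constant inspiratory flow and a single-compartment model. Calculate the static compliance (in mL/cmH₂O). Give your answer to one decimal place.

Flow: 54 L/min ÷ 60 = 0.9 L/s.
Total PEEP = 11 cmH2O (set 10 + intrinsic 1); this is the baseline alveolar pressure.
Equation of motion (constant flow): PIP = Vt/C + R·V̇ + PEEP.
Vt/C = PIP − R·V̇ − PEEP = 37.1 − 11.0×0.9 − 11 = 37.1 − 9.9 − 11 = 16.2 cmH2O.
C = Vt / 16.2 = 455 / 16.2 = 28.086 mL/cmH2O.

28.1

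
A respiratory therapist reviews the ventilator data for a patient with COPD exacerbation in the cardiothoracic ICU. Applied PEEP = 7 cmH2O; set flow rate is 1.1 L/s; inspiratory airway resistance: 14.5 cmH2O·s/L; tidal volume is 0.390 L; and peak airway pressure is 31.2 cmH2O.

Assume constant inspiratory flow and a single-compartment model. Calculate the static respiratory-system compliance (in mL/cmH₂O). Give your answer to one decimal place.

Equation of motion (constant flow): PIP = Vt/C + R·V̇ + PEEP.
Vt/C = PIP − R·V̇ − PEEP = 31.2 − 14.5×1.1 − 7 = 31.2 − 15.95 − 7 = 8.25 cmH2O.
C = Vt / 8.25 = 390 / 8.25 = 47.273 mL/cmH2O.

47.3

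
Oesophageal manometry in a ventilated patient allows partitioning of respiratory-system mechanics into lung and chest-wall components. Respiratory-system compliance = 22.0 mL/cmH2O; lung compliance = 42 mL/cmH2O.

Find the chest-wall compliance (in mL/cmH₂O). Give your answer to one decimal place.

1/Ccw = 1/Crs − 1/CL.
1/Ccw = 1/22.0 − 1/42 = 0.02165.
Ccw = 46.189 mL/cmH2O.

46.2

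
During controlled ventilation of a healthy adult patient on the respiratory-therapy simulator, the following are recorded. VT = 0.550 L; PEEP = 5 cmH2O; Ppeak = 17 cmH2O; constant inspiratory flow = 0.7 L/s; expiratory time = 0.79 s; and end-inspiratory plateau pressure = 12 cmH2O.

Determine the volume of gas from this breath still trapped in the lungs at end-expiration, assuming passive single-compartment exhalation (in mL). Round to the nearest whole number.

R = (PIP − Pplat)/V̇ = (17 − 12) / 0.7 = 5.0/0.7 = 7.143 cmH2O·s/L.
C = Vt/(Pplat − PEEP) = 550.0 / (12 − 5) = 550.0/7.0 = 78.571 mL/cmH2O.
τ = R × C = 7.143 × 0.07857 L/cmH2O = 0.5612 s.
Fraction remaining = e^(−Te/τ) = e^(−0.79/0.5612) = 0.2447.
Trapped volume = 550.0 × 0.2447 = 134.59 mL.

135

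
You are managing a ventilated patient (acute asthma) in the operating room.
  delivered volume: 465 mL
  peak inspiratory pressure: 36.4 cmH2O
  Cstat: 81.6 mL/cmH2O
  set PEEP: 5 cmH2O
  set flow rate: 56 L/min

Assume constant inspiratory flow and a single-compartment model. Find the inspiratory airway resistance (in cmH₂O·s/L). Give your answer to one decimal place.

Flow: 56 L/min ÷ 60 = 0.9333 L/s.
Equation of motion (constant flow): PIP = Vt/C + R·V̇ + PEEP.
R·V̇ = PIP − Vt/C − PEEP = 36.4 − 465/81.6 − 5 = 36.4 − 5.699 − 5 = 25.701 cmH2O.
R = 25.701 / 0.9333 = 27.538 cmH2O·s/L.

27.5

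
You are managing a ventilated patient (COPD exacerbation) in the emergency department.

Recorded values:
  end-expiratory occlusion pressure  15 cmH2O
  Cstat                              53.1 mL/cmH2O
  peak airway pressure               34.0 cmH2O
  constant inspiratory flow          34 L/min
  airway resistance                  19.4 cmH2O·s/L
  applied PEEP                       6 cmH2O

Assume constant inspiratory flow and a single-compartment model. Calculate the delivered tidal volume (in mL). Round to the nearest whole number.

425

Flow: 34 L/min ÷ 60 = 0.5667 L/s.
Total PEEP = 15 cmH2O (set 6 + intrinsic 9); this is the baseline alveolar pressure.
Equation of motion (constant flow): PIP = Vt/C + R·V̇ + PEEP.
Vt/C = PIP − R·V̇ − PEEP = 34.0 − 10.994 − 15 = 8.006 cmH2O.
Vt = C × 8.006 = 53.1 × 8.006 = 425.12 mL.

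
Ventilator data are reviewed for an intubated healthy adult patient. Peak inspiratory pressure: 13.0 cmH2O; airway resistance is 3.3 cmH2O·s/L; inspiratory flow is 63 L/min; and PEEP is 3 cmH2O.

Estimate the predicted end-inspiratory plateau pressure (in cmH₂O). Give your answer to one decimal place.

9.5

Flow: 63 L/min ÷ 60 = 1.05 L/s.
Pplat = PIP − Raw × flow = 13.0 − 3.3 × 1.05 = 13.0 − 3.465 = 9.535 cmH2O.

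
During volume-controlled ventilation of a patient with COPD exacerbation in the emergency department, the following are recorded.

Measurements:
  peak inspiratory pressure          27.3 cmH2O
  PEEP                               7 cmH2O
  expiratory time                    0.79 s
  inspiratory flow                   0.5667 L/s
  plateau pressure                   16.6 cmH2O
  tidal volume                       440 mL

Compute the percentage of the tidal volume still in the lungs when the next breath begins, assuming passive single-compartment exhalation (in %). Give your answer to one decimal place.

40.1

R = (PIP − Pplat)/V̇ = (27.3 − 16.6) / 0.5667 = 10.7/0.5667 = 18.881 cmH2O·s/L.
C = Vt/(Pplat − PEEP) = 440.0 / (16.6 − 7) = 440.0/9.6 = 45.833 mL/cmH2O.
τ = R × C = 18.881 × 0.04583 L/cmH2O = 0.8653 s.
Fraction remaining at end-expiration = e^(−Te/τ) = e^(−0.79/0.8653) = 0.4013 → 40.13%.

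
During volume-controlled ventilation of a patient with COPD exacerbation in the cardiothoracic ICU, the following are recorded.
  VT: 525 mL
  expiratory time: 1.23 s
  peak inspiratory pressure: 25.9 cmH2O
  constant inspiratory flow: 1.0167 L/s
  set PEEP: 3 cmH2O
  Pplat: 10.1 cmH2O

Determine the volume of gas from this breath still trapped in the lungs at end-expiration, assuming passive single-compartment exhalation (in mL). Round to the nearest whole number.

R = (PIP − Pplat)/V̇ = (25.9 − 10.1) / 1.0167 = 15.8/1.0167 = 15.54 cmH2O·s/L.
C = Vt/(Pplat − PEEP) = 525.0 / (10.1 − 3) = 525.0/7.1 = 73.944 mL/cmH2O.
τ = R × C = 15.54 × 0.07394 L/cmH2O = 1.149 s.
Fraction remaining = e^(−Te/τ) = e^(−1.23/1.149) = 0.3428.
Trapped volume = 525.0 × 0.3428 = 179.97 mL.

180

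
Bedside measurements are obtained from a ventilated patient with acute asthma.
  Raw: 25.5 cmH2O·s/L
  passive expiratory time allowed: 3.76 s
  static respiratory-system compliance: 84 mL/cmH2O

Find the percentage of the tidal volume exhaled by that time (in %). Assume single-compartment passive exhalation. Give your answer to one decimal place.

τ = R × C = 25.5 × 84 mL/cmH2O = 25.5 × 0.084 L/cmH2O = 2.142 s.
Passive exhalation: V(t)/V₀ = e^(−t/τ) = e^(−3.76/2.142) = 0.1728.
Fraction exhaled = 1 − 0.1728 = 0.8272 → 82.72%.

82.7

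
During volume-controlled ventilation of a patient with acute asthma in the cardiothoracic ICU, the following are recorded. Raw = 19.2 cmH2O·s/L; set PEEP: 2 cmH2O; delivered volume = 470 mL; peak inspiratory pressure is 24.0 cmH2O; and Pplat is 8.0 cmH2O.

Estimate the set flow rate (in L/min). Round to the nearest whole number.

flow = (PIP − Pplat) / Raw = (24.0 − 8.0) / 19.2 = 0.8333 L/s × 60 = 49.998 L/min.

50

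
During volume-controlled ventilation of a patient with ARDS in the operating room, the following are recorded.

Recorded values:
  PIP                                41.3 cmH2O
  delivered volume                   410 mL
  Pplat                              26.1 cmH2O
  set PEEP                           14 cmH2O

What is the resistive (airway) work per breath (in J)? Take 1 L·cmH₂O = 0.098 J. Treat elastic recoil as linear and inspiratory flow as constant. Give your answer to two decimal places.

0.61

With constant inspiratory flow the resistive pressure is constant at PIP − Pplat = 41.3 − 26.1 = 15.2 cmH2O, so resistive work = 15.2 × 0.410 = 6.232 L·cmH2O.
× 0.098 J/(L·cmH2O) → 0.6107 J.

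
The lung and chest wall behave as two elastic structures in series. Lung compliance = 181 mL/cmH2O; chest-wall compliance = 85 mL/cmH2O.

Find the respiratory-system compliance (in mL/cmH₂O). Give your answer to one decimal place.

Lung and chest wall are elastances in series: 1/Crs = 1/CL + 1/Ccw.
1/Crs = 1/181 + 1/85 = 0.01729.
Crs = 57.837 mL/cmH2O.

57.8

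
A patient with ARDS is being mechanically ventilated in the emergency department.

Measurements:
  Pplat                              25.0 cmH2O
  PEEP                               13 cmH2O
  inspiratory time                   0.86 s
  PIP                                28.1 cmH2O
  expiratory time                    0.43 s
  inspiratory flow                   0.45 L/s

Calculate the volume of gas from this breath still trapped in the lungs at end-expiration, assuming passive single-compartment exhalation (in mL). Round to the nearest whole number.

56

Vt = flow × Ti = 0.45 L/s × 0.86 s × 1000 mL/L = 387.0 mL.
R = (PIP − Pplat)/V̇ = (28.1 − 25.0) / 0.45 = 3.1/0.45 = 6.889 cmH2O·s/L.
C = Vt/(Pplat − PEEP) = 387.0 / (25.0 − 13) = 387.0/12.0 = 32.25 mL/cmH2O.
τ = R × C = 6.889 × 0.03225 L/cmH2O = 0.2222 s.
Fraction remaining = e^(−Te/τ) = e^(−0.43/0.2222) = 0.1444.
Trapped volume = 387.0 × 0.1444 = 55.883 mL.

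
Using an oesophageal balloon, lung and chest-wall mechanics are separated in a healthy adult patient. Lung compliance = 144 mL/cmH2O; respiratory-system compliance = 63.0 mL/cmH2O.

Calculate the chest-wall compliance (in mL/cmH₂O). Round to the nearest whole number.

1/Ccw = 1/Crs − 1/CL.
1/Ccw = 1/63.0 − 1/144 = 0.008929.
Ccw = 111.99 mL/cmH2O.

112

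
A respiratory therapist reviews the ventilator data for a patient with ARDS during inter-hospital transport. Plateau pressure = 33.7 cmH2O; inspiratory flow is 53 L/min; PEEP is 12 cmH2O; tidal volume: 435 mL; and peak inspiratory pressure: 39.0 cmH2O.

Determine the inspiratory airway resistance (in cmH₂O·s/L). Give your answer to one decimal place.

Flow: 53 L/min ÷ 60 = 0.8833 L/s.
Raw = (PIP − Pplat) / flow = (39.0 − 33.7) / 0.8833 = 5.3 / 0.8833 = 6.0 cmH2O·s/L.

6.0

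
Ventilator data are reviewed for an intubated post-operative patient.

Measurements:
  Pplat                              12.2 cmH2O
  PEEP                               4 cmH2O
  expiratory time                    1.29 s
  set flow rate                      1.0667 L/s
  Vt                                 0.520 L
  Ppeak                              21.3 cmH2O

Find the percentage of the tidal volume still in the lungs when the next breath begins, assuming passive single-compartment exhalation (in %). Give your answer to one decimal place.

R = (PIP − Pplat)/V̇ = (21.3 − 12.2) / 1.0667 = 9.1/1.0667 = 8.531 cmH2O·s/L.
C = Vt/(Pplat − PEEP) = 520.0 / (12.2 − 4) = 520.0/8.2 = 63.415 mL/cmH2O.
τ = R × C = 8.531 × 0.06342 L/cmH2O = 0.541 s.
Fraction remaining at end-expiration = e^(−Te/τ) = e^(−1.29/0.541) = 0.09214 → 9.214%.

9.2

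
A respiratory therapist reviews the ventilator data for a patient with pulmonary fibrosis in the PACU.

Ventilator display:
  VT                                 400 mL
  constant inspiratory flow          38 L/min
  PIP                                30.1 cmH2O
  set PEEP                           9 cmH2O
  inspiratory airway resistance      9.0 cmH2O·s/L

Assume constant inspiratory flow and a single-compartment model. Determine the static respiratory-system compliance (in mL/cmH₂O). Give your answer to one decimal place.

Flow: 38 L/min ÷ 60 = 0.6333 L/s.
Equation of motion (constant flow): PIP = Vt/C + R·V̇ + PEEP.
Vt/C = PIP − R·V̇ − PEEP = 30.1 − 9.0×0.6333 − 9 = 30.1 − 5.7 − 9 = 15.4 cmH2O.
C = Vt / 15.4 = 400 / 15.4 = 25.974 mL/cmH2O.

26.0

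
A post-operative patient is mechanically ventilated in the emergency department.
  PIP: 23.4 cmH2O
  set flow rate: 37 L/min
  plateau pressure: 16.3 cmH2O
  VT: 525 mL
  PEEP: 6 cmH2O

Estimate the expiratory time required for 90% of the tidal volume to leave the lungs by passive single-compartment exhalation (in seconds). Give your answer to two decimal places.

Flow: 37 L/min ÷ 60 = 0.6167 L/s.
R = (PIP − Pplat)/V̇ = (23.4 − 16.3) / 0.6167 = 7.1/0.6167 = 11.513 cmH2O·s/L.
C = Vt/(Pplat − PEEP) = 525.0 / (16.3 − 6) = 525.0/10.3 = 50.971 mL/cmH2O.
τ = R × C = 11.513 × 0.05097 L/cmH2O = 0.5868 s.
t = −τ·ln(1 − 0.90) = −0.5868·ln(0.1) = 1.351 s.

1.35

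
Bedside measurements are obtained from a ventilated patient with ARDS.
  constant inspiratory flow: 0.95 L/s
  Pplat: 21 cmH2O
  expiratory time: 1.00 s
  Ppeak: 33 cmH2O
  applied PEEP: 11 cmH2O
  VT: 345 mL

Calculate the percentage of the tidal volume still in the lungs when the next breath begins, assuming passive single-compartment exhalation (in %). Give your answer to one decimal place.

10.1

R = (PIP − Pplat)/V̇ = (33 − 21) / 0.95 = 12.0/0.95 = 12.632 cmH2O·s/L.
C = Vt/(Pplat − PEEP) = 345.0 / (21 − 11) = 345.0/10.0 = 34.5 mL/cmH2O.
τ = R × C = 12.632 × 0.0345 L/cmH2O = 0.4358 s.
Fraction remaining at end-expiration = e^(−Te/τ) = e^(−1.00/0.4358) = 0.1008 → 10.08%.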